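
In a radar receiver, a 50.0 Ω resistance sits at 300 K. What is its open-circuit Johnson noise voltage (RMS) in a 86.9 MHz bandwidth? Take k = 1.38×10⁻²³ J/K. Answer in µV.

V_n = √(4kTRB)
4kTRB = 4 × 1.38×10⁻²³ × 300 × 5.00×10¹ × 8.69×10⁷ = 7.20×10⁻¹¹ V²
V_n = √(7.20×10⁻¹¹) = 8.48×10⁻⁶ V = 8.48 µV

8.48 µV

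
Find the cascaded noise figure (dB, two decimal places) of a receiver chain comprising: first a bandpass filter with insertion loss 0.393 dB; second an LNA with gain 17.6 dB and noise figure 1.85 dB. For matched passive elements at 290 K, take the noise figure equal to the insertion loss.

Convert to linear (a loss of L dB is a gain of −L dB): F_i = 10^(NF_i/10), G_i = 10^(G_i,dB/10)
  Stage 1: F_1 = 10^(0.393/10) = 1.095, G_1 = 10^(−0.393/10) = 0.9135
  Stage 2: F_2 = 10^(1.85/10) = 1.531, G_2 = 10^(17.6/10) = 57.54
Friis cascade:
  F = 1.095 + (1.531 − 1)/0.9135 = 1.676
NF = 10 log₁₀(1.676) = 2.24 dB

2.24 dB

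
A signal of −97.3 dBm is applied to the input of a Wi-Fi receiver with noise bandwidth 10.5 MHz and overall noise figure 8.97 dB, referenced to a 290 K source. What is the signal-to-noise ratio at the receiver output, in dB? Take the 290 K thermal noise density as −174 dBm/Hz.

Noise floor: N = −174 + 10 log₁₀(B) + NF
10 log₁₀(1.05×10⁷) = 70.21 dB
N = −174 + 70.21 + 8.97 = −94.82 dBm
SNR = P_sig − N = −97.3 − (−94.82) = −2.48 dB → −2.5 dB

−2.5 dB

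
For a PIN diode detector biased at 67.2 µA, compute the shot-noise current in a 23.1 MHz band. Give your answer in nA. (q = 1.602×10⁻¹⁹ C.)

22.3 nA

I_n = √(2qI·B)
2qI·B = 2 × 1.602×10⁻¹⁹ × 6.72×10⁻⁵ × 2.31×10⁷ = 4.97×10⁻¹⁶ A²
I_n = √(4.97×10⁻¹⁶) = 2.23×10⁻⁸ A = 22.3 nA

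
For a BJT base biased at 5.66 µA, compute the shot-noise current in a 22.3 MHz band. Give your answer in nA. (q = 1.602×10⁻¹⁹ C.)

6.36 nA

I_n = √(2qI·B)
2qI·B = 2 × 1.602×10⁻¹⁹ × 5.66×10⁻⁶ × 2.23×10⁷ = 4.04×10⁻¹⁷ A²
I_n = √(4.04×10⁻¹⁷) = 6.36×10⁻⁹ A = 6.36 nA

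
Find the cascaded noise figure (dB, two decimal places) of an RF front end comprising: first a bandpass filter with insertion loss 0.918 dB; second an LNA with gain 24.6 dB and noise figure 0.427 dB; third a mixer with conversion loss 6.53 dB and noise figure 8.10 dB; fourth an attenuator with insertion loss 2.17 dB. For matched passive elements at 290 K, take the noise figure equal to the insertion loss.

1.46 dB

Convert to linear (a loss of L dB is a gain of −L dB): F_i = 10^(NF_i/10), G_i = 10^(G_i,dB/10)
  Stage 1: F_1 = 10^(0.918/10) = 1.235, G_1 = 10^(−0.918/10) = 0.8095
  Stage 2: F_2 = 10^(0.427/10) = 1.103, G_2 = 10^(24.6/10) = 288.4
  Stage 3: F_3 = 10^(8.10/10) = 6.457, G_3 = 10^(−6.53/10) = 0.2223
  Stage 4: F_4 = 10^(2.17/10) = 1.648, G_4 = 10^(−2.17/10) = 0.6067
Friis cascade:
  F = 1.235 + (1.103 − 1)/0.8095 + (6.457 − 1)/233.5 + (1.648 − 1)/51.90 = 1.399
NF = 10 log₁₀(1.399) = 1.46 dB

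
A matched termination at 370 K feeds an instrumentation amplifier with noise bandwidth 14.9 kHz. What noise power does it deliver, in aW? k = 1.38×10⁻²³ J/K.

P_n = kTB = 1.38×10⁻²³ × 370 × 1.49×10⁴ = 7.61×10⁻¹⁷ W = 76.1 aW

76.1 aW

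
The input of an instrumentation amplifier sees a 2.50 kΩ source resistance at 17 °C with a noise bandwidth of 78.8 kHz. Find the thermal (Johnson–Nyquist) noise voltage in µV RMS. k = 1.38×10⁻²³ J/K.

1.78 µV

T = 17 °C + 273.15 = 290.15 K
V_n = √(4kTRB)
4kTRB = 4 × 1.38×10⁻²³ × 290.15 × 2.50×10³ × 7.88×10⁴ = 3.16×10⁻¹² V²
V_n = √(3.16×10⁻¹²) = 1.78×10⁻⁶ V = 1.78 µV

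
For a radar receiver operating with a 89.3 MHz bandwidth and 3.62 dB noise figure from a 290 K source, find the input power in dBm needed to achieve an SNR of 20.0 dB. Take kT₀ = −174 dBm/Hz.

−70.9 dBm

Sensitivity = −174 + 10 log₁₀(B) + NF + SNR_min
= −174 + 79.51 + 3.62 + 20.0
= −70.87 dBm → −70.9 dBm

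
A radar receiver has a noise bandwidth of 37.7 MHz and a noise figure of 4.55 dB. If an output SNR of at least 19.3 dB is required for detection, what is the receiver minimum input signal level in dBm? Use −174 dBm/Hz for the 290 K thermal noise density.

−74.4 dBm

Sensitivity = −174 + 10 log₁₀(B) + NF + SNR_min
= −174 + 75.76 + 4.55 + 19.3
= −74.39 dBm → −74.4 dBm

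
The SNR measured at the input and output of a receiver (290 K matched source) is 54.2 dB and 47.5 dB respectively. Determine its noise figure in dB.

6.7 dB

NF (dB) = SNR_in(dB) − SNR_out(dB) when the source is at T₀
NF = 54.2 − 47.5 = 6.7 dB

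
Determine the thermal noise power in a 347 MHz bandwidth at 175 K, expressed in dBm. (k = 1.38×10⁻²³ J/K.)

−90.8 dBm

P_n = kTB = 1.38×10⁻²³ × 175 × 3.47×10⁸ = 8.38×10⁻¹³ W
In dBm: 10 log₁₀(8.38×10⁻¹³ / 10⁻³) = −90.8 dBm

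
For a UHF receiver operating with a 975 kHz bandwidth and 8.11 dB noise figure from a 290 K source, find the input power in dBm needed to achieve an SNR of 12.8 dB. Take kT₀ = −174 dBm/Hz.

−93.2 dBm

Sensitivity = −174 + 10 log₁₀(B) + NF + SNR_min
= −174 + 59.89 + 8.11 + 12.8
= −93.20 dBm → −93.2 dBm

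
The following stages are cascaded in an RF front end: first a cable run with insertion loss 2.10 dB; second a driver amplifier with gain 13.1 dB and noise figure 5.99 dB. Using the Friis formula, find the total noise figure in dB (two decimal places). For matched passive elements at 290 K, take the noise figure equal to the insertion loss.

8.09 dB

Convert to linear (a loss of L dB is a gain of −L dB): F_i = 10^(NF_i/10), G_i = 10^(G_i,dB/10)
  Stage 1: F_1 = 10^(2.10/10) = 1.622, G_1 = 10^(−2.10/10) = 0.6166
  Stage 2: F_2 = 10^(5.99/10) = 3.972, G_2 = 10^(13.1/10) = 20.42
Friis cascade:
  F = 1.622 + (3.972 − 1)/0.6166 = 6.442
NF = 10 log₁₀(6.442) = 8.09 dB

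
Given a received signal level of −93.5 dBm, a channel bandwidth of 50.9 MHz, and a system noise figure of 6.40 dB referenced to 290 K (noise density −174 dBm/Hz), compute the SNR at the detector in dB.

−3.0 dB

Noise floor: N = −174 + 10 log₁₀(B) + NF
10 log₁₀(5.09×10⁷) = 77.07 dB
N = −174 + 77.07 + 6.40 = −90.53 dBm
SNR = P_sig − N = −93.5 − (−90.53) = −2.97 dB → −3.0 dB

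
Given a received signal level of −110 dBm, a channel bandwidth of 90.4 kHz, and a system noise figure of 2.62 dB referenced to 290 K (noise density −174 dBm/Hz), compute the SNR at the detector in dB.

Noise floor: N = −174 + 10 log₁₀(B) + NF
10 log₁₀(9.04×10⁴) = 49.56 dB
N = −174 + 49.56 + 2.62 = −121.82 dBm
SNR = P_sig − N = −110 − (−121.82) = 11.82 dB → 11.8 dB

11.8 dB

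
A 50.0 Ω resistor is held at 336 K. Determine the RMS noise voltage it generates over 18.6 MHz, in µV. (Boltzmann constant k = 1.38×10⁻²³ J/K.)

4.15 µV

V_n = √(4kTRB)
4kTRB = 4 × 1.38×10⁻²³ × 336 × 5.00×10¹ × 1.86×10⁷ = 1.72×10⁻¹¹ V²
V_n = √(1.72×10⁻¹¹) = 4.15×10⁻⁶ V = 4.15 µV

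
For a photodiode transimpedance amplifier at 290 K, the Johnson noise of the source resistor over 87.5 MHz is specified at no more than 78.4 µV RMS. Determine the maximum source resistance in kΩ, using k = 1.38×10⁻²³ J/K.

4.39 kΩ

Johnson–Nyquist: V_n = √(4kTRB) ⇒ R = V_n² / (4kTB)
4kTB = 4 × 1.38×10⁻²³ × 290 × 8.75×10⁷ = 1.40×10⁻¹²
R = (7.84×10⁻⁵)² / 1.40×10⁻¹² = 4.39×10³ Ω = 4.39 kΩ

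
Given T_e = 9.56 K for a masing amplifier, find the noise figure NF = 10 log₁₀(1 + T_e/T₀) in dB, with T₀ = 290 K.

0.141 dB

F = 1 + T_e/T₀ = 1 + 9.56/290 = 1.03297
NF = 10 log₁₀(1.03297) = 0.141 dB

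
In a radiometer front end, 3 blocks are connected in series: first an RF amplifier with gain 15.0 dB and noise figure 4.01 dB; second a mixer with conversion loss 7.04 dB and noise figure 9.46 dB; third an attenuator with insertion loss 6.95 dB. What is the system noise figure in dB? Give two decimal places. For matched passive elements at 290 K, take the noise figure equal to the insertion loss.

Convert to linear (a loss of L dB is a gain of −L dB): F_i = 10^(NF_i/10), G_i = 10^(G_i,dB/10)
  Stage 1: F_1 = 10^(4.01/10) = 2.518, G_1 = 10^(15.0/10) = 31.62
  Stage 2: F_2 = 10^(9.46/10) = 8.831, G_2 = 10^(−7.04/10) = 0.1977
  Stage 3: F_3 = 10^(6.95/10) = 4.955, G_3 = 10^(−6.95/10) = 0.2018
Friis cascade:
  F = 2.518 + (8.831 − 1)/31.62 + (4.955 − 1)/6.252 = 3.398
NF = 10 log₁₀(3.398) = 5.31 dB

5.31 dB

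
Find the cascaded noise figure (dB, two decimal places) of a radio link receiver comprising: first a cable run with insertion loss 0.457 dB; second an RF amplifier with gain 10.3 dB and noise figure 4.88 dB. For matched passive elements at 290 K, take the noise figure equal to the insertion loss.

5.34 dB

Convert to linear (a loss of L dB is a gain of −L dB): F_i = 10^(NF_i/10), G_i = 10^(G_i,dB/10)
  Stage 1: F_1 = 10^(0.457/10) = 1.111, G_1 = 10^(−0.457/10) = 0.9001
  Stage 2: F_2 = 10^(4.88/10) = 3.076, G_2 = 10^(10.3/10) = 10.72
Friis cascade:
  F = 1.111 + (3.076 − 1)/0.9001 = 3.417
NF = 10 log₁₀(3.417) = 5.34 dB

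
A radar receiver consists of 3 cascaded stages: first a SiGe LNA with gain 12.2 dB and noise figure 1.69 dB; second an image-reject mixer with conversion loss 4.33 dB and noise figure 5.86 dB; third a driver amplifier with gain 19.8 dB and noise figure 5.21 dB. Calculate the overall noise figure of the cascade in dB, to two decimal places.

Convert to linear (a loss of L dB is a gain of −L dB): F_i = 10^(NF_i/10), G_i = 10^(G_i,dB/10)
  Stage 1: F_1 = 10^(1.69/10) = 1.476, G_1 = 10^(12.2/10) = 16.60
  Stage 2: F_2 = 10^(5.86/10) = 3.855, G_2 = 10^(−4.33/10) = 0.3690
  Stage 3: F_3 = 10^(5.21/10) = 3.319, G_3 = 10^(19.8/10) = 95.50
Friis cascade:
  F = 1.476 + (3.855 − 1)/16.60 + (3.319 − 1)/6.124 = 2.026
NF = 10 log₁₀(2.026) = 3.07 dB

3.07 dB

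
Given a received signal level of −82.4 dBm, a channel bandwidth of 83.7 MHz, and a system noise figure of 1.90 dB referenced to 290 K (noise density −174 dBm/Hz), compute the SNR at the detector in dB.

10.5 dB

Noise floor: N = −174 + 10 log₁₀(B) + NF
10 log₁₀(8.37×10⁷) = 79.23 dB
N = −174 + 79.23 + 1.90 = −92.87 dBm
SNR = P_sig − N = −82.4 − (−92.87) = 10.47 dB → 10.5 dB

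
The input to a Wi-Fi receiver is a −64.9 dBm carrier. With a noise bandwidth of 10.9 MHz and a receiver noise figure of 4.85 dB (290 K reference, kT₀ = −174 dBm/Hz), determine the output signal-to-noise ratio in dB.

Noise floor: N = −174 + 10 log₁₀(B) + NF
10 log₁₀(1.09×10⁷) = 70.37 dB
N = −174 + 70.37 + 4.85 = −98.78 dBm
SNR = P_sig − N = −64.9 − (−98.78) = 33.88 dB → 33.9 dB

33.9 dB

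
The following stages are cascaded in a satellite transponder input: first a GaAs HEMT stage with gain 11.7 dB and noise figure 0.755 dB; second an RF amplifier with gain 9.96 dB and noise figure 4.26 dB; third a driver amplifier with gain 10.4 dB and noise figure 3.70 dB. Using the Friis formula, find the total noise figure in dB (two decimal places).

Convert to linear (a loss of L dB is a gain of −L dB): F_i = 10^(NF_i/10), G_i = 10^(G_i,dB/10)
  Stage 1: F_1 = 10^(0.755/10) = 1.190, G_1 = 10^(11.7/10) = 14.79
  Stage 2: F_2 = 10^(4.26/10) = 2.667, G_2 = 10^(9.96/10) = 9.908
  Stage 3: F_3 = 10^(3.70/10) = 2.344, G_3 = 10^(10.4/10) = 10.96
Friis cascade:
  F = 1.190 + (2.667 − 1)/14.79 + (2.344 − 1)/146.6 = 1.312
NF = 10 log₁₀(1.312) = 1.18 dB

1.18 dB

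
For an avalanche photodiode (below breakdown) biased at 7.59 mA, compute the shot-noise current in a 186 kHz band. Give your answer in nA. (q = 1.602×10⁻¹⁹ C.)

I_n = √(2qI·B)
2qI·B = 2 × 1.602×10⁻¹⁹ × 7.59×10⁻³ × 1.86×10⁵ = 4.52×10⁻¹⁶ A²
I_n = √(4.52×10⁻¹⁶) = 2.13×10⁻⁸ A = 21.3 nA

21.3 nA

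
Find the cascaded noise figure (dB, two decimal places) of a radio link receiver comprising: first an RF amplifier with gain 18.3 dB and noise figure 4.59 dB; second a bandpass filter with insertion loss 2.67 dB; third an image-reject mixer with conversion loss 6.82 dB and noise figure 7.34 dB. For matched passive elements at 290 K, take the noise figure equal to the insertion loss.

Convert to linear (a loss of L dB is a gain of −L dB): F_i = 10^(NF_i/10), G_i = 10^(G_i,dB/10)
  Stage 1: F_1 = 10^(4.59/10) = 2.877, G_1 = 10^(18.3/10) = 67.61
  Stage 2: F_2 = 10^(2.67/10) = 1.849, G_2 = 10^(−2.67/10) = 0.5408
  Stage 3: F_3 = 10^(7.34/10) = 5.420, G_3 = 10^(−6.82/10) = 0.2080
Friis cascade:
  F = 2.877 + (1.849 − 1)/67.61 + (5.420 − 1)/36.56 = 3.011
NF = 10 log₁₀(3.011) = 4.79 dB

4.79 dB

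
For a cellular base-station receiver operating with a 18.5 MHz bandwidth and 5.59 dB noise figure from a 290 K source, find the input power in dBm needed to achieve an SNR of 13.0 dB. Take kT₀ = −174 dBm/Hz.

−82.7 dBm

Sensitivity = −174 + 10 log₁₀(B) + NF + SNR_min
= −174 + 72.67 + 5.59 + 13.0
= −82.74 dBm → −82.7 dBm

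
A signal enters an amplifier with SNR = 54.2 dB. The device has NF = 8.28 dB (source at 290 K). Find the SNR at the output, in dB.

45.92 dB

By definition F = SNR_in/SNR_out, so in dB: SNR_out = SNR_in − NF
SNR_out = 54.2 − 8.28 = 45.92 dB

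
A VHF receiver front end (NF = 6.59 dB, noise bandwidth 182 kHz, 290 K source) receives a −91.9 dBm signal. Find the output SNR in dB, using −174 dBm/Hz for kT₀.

22.9 dB

Noise floor: N = −174 + 10 log₁₀(B) + NF
10 log₁₀(1.82×10⁵) = 52.6 dB
N = −174 + 52.6 + 6.59 = −114.81 dBm
SNR = P_sig − N = −91.9 − (−114.81) = 22.91 dB → 22.9 dB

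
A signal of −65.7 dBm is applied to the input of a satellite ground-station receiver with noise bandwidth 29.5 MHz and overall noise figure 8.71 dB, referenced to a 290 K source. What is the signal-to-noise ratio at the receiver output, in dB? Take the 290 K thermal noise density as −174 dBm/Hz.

24.9 dB

Noise floor: N = −174 + 10 log₁₀(B) + NF
10 log₁₀(2.95×10⁷) = 74.7 dB
N = −174 + 74.7 + 8.71 = −90.59 dBm
SNR = P_sig − N = −65.7 − (−90.59) = 24.89 dB → 24.9 dB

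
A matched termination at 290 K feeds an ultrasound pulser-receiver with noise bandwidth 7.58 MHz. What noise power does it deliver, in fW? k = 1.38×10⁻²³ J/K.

30.3 fW

P_n = kTB = 1.38×10⁻²³ × 290 × 7.58×10⁶ = 3.03×10⁻¹⁴ W = 30.3 fW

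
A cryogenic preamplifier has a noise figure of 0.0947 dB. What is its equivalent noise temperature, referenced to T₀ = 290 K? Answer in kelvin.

F = 10^(0.0947/10) = 1.02204
T_e = (F − 1)·T₀ = (1.02204 − 1) × 290 = 6.39 K

6.39 K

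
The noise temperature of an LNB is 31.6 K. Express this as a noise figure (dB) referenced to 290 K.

0.449 dB

F = 1 + T_e/T₀ = 1 + 31.6/290 = 1.10897
NF = 10 log₁₀(1.10897) = 0.449 dB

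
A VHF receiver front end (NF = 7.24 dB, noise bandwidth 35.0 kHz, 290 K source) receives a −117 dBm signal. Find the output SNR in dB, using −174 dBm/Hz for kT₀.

4.3 dB

Noise floor: N = −174 + 10 log₁₀(B) + NF
10 log₁₀(3.50×10⁴) = 45.44 dB
N = −174 + 45.44 + 7.24 = −121.32 dBm
SNR = P_sig − N = −117 − (−121.32) = 4.32 dB → 4.3 dB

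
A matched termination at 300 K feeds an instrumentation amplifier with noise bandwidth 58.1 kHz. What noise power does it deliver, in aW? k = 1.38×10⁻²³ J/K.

P_n = kTB = 1.38×10⁻²³ × 300 × 5.81×10⁴ = 2.41×10⁻¹⁶ W = 241 aW

241 aW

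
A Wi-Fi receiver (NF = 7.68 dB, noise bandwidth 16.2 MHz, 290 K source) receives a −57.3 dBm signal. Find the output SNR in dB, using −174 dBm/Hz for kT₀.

36.9 dB

Noise floor: N = −174 + 10 log₁₀(B) + NF
10 log₁₀(1.62×10⁷) = 72.1 dB
N = −174 + 72.1 + 7.68 = −94.22 dBm
SNR = P_sig − N = −57.3 − (−94.22) = 36.92 dB → 36.9 dB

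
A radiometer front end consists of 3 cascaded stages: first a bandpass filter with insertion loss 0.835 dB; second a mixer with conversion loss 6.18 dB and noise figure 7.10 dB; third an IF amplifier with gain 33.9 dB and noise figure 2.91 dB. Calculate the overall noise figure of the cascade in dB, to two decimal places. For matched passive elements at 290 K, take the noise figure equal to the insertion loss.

Convert to linear (a loss of L dB is a gain of −L dB): F_i = 10^(NF_i/10), G_i = 10^(G_i,dB/10)
  Stage 1: F_1 = 10^(0.835/10) = 1.212, G_1 = 10^(−0.835/10) = 0.8251
  Stage 2: F_2 = 10^(7.10/10) = 5.129, G_2 = 10^(−6.18/10) = 0.2410
  Stage 3: F_3 = 10^(2.91/10) = 1.954, G_3 = 10^(33.9/10) = 2455
Friis cascade:
  F = 1.212 + (5.129 − 1)/0.8251 + (1.954 − 1)/0.1988 = 11.02
NF = 10 log₁₀(11.02) = 10.42 dB

10.42 dB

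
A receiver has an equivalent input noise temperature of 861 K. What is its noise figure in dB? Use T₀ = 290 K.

5.99 dB

F = 1 + T_e/T₀ = 1 + 861/290 = 3.96897
NF = 10 log₁₀(3.96897) = 5.99 dB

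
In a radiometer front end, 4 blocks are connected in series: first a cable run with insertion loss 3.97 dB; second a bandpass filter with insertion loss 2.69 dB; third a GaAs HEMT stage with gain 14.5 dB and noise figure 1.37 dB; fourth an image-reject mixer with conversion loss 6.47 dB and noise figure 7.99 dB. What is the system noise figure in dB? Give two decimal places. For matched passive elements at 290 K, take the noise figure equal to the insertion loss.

Convert to linear (a loss of L dB is a gain of −L dB): F_i = 10^(NF_i/10), G_i = 10^(G_i,dB/10)
  Stage 1: F_1 = 10^(3.97/10) = 2.495, G_1 = 10^(−3.97/10) = 0.4009
  Stage 2: F_2 = 10^(2.69/10) = 1.858, G_2 = 10^(−2.69/10) = 0.5383
  Stage 3: F_3 = 10^(1.37/10) = 1.371, G_3 = 10^(14.5/10) = 28.18
  Stage 4: F_4 = 10^(7.99/10) = 6.295, G_4 = 10^(−6.47/10) = 0.2254
Friis cascade:
  F = 2.495 + (1.858 − 1)/0.4009 + (1.371 − 1)/0.2158 + (6.295 − 1)/6.081 = 7.224
NF = 10 log₁₀(7.224) = 8.59 dB

8.59 dB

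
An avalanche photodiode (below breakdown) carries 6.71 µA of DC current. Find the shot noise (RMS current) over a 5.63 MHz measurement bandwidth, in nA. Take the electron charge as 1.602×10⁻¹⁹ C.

I_n = √(2qI·B)
2qI·B = 2 × 1.602×10⁻¹⁹ × 6.71×10⁻⁶ × 5.63×10⁶ = 1.21×10⁻¹⁷ A²
I_n = √(1.21×10⁻¹⁷) = 3.48×10⁻⁹ A = 3.48 nA

3.48 nA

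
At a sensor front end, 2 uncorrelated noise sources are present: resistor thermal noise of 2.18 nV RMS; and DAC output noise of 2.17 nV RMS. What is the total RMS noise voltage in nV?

Uncorrelated sources add in power (mean-square): V_tot = √(ΣV_i²)
V_tot = √[(2.18×10⁻⁹)² + (2.17×10⁻⁹)²] = 3.08×10⁻⁹ V = 3.08 nV

3.08 nV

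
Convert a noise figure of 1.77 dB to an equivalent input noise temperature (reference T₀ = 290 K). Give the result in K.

F = 10^(1.77/10) = 1.50314
T_e = (F − 1)·T₀ = (1.50314 − 1) × 290 = 146 K

146 K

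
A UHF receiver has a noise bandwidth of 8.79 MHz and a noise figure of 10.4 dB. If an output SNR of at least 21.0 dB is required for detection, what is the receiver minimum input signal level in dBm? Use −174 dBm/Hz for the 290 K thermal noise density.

−73.2 dBm

Sensitivity = −174 + 10 log₁₀(B) + NF + SNR_min
= −174 + 69.44 + 10.4 + 21.0
= −73.16 dBm → −73.2 dBm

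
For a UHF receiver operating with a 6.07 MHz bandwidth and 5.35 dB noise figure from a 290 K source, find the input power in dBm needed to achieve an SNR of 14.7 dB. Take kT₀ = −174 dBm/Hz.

Sensitivity = −174 + 10 log₁₀(B) + NF + SNR_min
= −174 + 67.83 + 5.35 + 14.7
= −86.12 dBm → −86.1 dBm

−86.1 dBm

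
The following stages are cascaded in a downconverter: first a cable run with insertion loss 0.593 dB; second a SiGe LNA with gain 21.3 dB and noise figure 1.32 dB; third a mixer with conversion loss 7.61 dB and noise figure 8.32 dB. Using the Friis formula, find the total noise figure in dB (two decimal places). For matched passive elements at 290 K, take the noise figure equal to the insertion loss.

2.05 dB

Convert to linear (a loss of L dB is a gain of −L dB): F_i = 10^(NF_i/10), G_i = 10^(G_i,dB/10)
  Stage 1: F_1 = 10^(0.593/10) = 1.146, G_1 = 10^(−0.593/10) = 0.8724
  Stage 2: F_2 = 10^(1.32/10) = 1.355, G_2 = 10^(21.3/10) = 134.9
  Stage 3: F_3 = 10^(8.32/10) = 6.792, G_3 = 10^(−7.61/10) = 0.1734
Friis cascade:
  F = 1.146 + (1.355 − 1)/0.8724 + (6.792 − 1)/117.7 = 1.603
NF = 10 log₁₀(1.603) = 2.05 dB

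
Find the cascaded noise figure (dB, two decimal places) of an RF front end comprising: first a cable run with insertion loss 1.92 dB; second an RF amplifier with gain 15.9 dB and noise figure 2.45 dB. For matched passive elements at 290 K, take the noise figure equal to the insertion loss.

4.37 dB

Convert to linear (a loss of L dB is a gain of −L dB): F_i = 10^(NF_i/10), G_i = 10^(G_i,dB/10)
  Stage 1: F_1 = 10^(1.92/10) = 1.556, G_1 = 10^(−1.92/10) = 0.6427
  Stage 2: F_2 = 10^(2.45/10) = 1.758, G_2 = 10^(15.9/10) = 38.90
Friis cascade:
  F = 1.556 + (1.758 − 1)/0.6427 = 2.735
NF = 10 log₁₀(2.735) = 4.37 dB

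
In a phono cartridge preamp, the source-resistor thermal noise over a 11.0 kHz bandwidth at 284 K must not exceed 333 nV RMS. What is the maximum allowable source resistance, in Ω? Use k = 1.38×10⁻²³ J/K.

Johnson–Nyquist: V_n = √(4kTRB) ⇒ R = V_n² / (4kTB)
4kTB = 4 × 1.38×10⁻²³ × 284 × 1.10×10⁴ = 1.72×10⁻¹⁶
R = (3.33×10⁻⁷)² / 1.72×10⁻¹⁶ = 6.43×10² Ω = 643 Ω

643 Ω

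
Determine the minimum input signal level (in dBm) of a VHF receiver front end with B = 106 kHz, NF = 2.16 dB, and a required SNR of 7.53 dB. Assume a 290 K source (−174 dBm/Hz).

−114.1 dBm

Sensitivity = −174 + 10 log₁₀(B) + NF + SNR_min
= −174 + 50.25 + 2.16 + 7.53
= −114.06 dBm → −114.1 dBm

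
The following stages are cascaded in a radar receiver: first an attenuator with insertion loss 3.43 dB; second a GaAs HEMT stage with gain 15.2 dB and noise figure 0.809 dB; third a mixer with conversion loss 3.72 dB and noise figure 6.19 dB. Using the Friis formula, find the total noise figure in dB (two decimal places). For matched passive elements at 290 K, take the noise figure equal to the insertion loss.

Convert to linear (a loss of L dB is a gain of −L dB): F_i = 10^(NF_i/10), G_i = 10^(G_i,dB/10)
  Stage 1: F_1 = 10^(3.43/10) = 2.203, G_1 = 10^(−3.43/10) = 0.4539
  Stage 2: F_2 = 10^(0.809/10) = 1.205, G_2 = 10^(15.2/10) = 33.11
  Stage 3: F_3 = 10^(6.19/10) = 4.159, G_3 = 10^(−3.72/10) = 0.4246
Friis cascade:
  F = 2.203 + (1.205 − 1)/0.4539 + (4.159 − 1)/15.03 = 2.864
NF = 10 log₁₀(2.864) = 4.57 dB

4.57 dB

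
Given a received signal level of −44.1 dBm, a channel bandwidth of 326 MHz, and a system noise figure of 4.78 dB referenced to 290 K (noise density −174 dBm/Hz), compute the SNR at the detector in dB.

40.0 dB

Noise floor: N = −174 + 10 log₁₀(B) + NF
10 log₁₀(3.26×10⁸) = 85.13 dB
N = −174 + 85.13 + 4.78 = −84.09 dBm
SNR = P_sig − N = −44.1 − (−84.09) = 39.99 dB → 40.0 dB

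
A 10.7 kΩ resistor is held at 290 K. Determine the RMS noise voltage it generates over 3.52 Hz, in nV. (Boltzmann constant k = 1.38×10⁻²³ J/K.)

V_n = √(4kTRB)
4kTRB = 4 × 1.38×10⁻²³ × 290 × 1.07×10⁴ × 3.52×10⁰ = 6.03×10⁻¹⁶ V²
V_n = √(6.03×10⁻¹⁶) = 2.46×10⁻⁸ V = 24.6 nV

24.6 nV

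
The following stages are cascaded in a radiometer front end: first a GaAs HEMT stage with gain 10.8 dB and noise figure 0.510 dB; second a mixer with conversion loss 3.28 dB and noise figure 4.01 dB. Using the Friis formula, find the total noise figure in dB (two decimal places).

Convert to linear (a loss of L dB is a gain of −L dB): F_i = 10^(NF_i/10), G_i = 10^(G_i,dB/10)
  Stage 1: F_1 = 10^(0.510/10) = 1.125, G_1 = 10^(10.8/10) = 12.02
  Stage 2: F_2 = 10^(4.01/10) = 2.518, G_2 = 10^(−3.28/10) = 0.4699
Friis cascade:
  F = 1.125 + (2.518 − 1)/12.02 = 1.251
NF = 10 log₁₀(1.251) = 0.97 dB

0.97 dB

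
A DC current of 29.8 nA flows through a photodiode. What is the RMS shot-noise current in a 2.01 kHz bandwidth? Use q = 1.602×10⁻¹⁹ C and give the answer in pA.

4.38 pA

I_n = √(2qI·B)
2qI·B = 2 × 1.602×10⁻¹⁹ × 2.98×10⁻⁸ × 2.01×10³ = 1.92×10⁻²³ A²
I_n = √(1.92×10⁻²³) = 4.38×10⁻¹² A = 4.38 pA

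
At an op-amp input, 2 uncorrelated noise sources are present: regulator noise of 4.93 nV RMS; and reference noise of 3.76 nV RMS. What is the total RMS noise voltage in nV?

Uncorrelated sources add in power (mean-square): V_tot = √(ΣV_i²)
V_tot = √[(4.93×10⁻⁹)² + (3.76×10⁻⁹)²] = 6.20×10⁻⁹ V = 6.20 nV

6.20 nV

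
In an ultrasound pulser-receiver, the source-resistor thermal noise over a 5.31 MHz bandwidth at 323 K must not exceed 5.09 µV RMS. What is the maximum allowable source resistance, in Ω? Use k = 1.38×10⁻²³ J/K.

274 Ω

Johnson–Nyquist: V_n = √(4kTRB) ⇒ R = V_n² / (4kTB)
4kTB = 4 × 1.38×10⁻²³ × 323 × 5.31×10⁶ = 9.47×10⁻¹⁴
R = (5.09×10⁻⁶)² / 9.47×10⁻¹⁴ = 2.74×10² Ω = 274 Ω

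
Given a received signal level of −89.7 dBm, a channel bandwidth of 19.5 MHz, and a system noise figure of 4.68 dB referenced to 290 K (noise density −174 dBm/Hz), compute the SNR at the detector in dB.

6.7 dB

Noise floor: N = −174 + 10 log₁₀(B) + NF
10 log₁₀(1.95×10⁷) = 72.9 dB
N = −174 + 72.9 + 4.68 = −96.42 dBm
SNR = P_sig − N = −89.7 − (−96.42) = 6.72 dB → 6.7 dB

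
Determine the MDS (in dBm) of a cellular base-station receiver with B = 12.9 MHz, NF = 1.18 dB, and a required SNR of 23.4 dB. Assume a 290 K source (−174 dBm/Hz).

−78.3 dBm

Sensitivity = −174 + 10 log₁₀(B) + NF + SNR_min
= −174 + 71.11 + 1.18 + 23.4
= −78.31 dBm → −78.3 dBm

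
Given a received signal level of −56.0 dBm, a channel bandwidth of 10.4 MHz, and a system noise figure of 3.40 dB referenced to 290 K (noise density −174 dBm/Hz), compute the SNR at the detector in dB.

Noise floor: N = −174 + 10 log₁₀(B) + NF
10 log₁₀(1.04×10⁷) = 70.17 dB
N = −174 + 70.17 + 3.40 = −100.43 dBm
SNR = P_sig − N = −56.0 − (−100.43) = 44.43 dB → 44.4 dB

44.4 dB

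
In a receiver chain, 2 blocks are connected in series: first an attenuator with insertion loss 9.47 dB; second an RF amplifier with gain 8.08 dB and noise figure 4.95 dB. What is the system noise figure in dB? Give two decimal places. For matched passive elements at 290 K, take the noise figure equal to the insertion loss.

14.42 dB

Convert to linear (a loss of L dB is a gain of −L dB): F_i = 10^(NF_i/10), G_i = 10^(G_i,dB/10)
  Stage 1: F_1 = 10^(9.47/10) = 8.851, G_1 = 10^(−9.47/10) = 0.1130
  Stage 2: F_2 = 10^(4.95/10) = 3.126, G_2 = 10^(8.08/10) = 6.427
Friis cascade:
  F = 8.851 + (3.126 − 1)/0.1130 = 27.67
NF = 10 log₁₀(27.67) = 14.42 dB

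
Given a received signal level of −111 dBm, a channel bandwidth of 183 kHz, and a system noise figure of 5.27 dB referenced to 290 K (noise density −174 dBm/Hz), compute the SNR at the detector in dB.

5.1 dB

Noise floor: N = −174 + 10 log₁₀(B) + NF
10 log₁₀(1.83×10⁵) = 52.62 dB
N = −174 + 52.62 + 5.27 = −116.11 dBm
SNR = P_sig − N = −111 − (−116.11) = 5.11 dB → 5.1 dB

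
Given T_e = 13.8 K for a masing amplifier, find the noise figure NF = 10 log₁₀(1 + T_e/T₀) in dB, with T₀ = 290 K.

0.202 dB

F = 1 + T_e/T₀ = 1 + 13.8/290 = 1.04759
NF = 10 log₁₀(1.04759) = 0.202 dB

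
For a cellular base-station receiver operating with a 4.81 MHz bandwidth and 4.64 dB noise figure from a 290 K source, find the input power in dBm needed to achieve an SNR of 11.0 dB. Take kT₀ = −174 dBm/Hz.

−91.5 dBm

Sensitivity = −174 + 10 log₁₀(B) + NF + SNR_min
= −174 + 66.82 + 4.64 + 11.0
= −91.54 dBm → −91.5 dBm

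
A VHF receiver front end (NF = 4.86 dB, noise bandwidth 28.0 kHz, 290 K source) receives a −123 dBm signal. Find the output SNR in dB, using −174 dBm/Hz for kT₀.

1.7 dB

Noise floor: N = −174 + 10 log₁₀(B) + NF
10 log₁₀(2.80×10⁴) = 44.47 dB
N = −174 + 44.47 + 4.86 = −124.67 dBm
SNR = P_sig − N = −123 − (−124.67) = 1.67 dB → 1.7 dB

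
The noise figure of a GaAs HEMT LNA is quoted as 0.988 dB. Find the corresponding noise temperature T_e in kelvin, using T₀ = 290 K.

F = 10^(0.988/10) = 1.25545
T_e = (F − 1)·T₀ = (1.25545 − 1) × 290 = 74.1 K

74.1 K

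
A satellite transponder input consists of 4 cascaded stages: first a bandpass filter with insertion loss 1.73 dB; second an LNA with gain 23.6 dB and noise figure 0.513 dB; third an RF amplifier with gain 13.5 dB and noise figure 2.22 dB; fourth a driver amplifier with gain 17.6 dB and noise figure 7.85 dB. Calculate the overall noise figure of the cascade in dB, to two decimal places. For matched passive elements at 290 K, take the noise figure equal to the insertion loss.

2.26 dB

Convert to linear (a loss of L dB is a gain of −L dB): F_i = 10^(NF_i/10), G_i = 10^(G_i,dB/10)
  Stage 1: F_1 = 10^(1.73/10) = 1.489, G_1 = 10^(−1.73/10) = 0.6714
  Stage 2: F_2 = 10^(0.513/10) = 1.125, G_2 = 10^(23.6/10) = 229.1
  Stage 3: F_3 = 10^(2.22/10) = 1.667, G_3 = 10^(13.5/10) = 22.39
  Stage 4: F_4 = 10^(7.85/10) = 6.095, G_4 = 10^(17.6/10) = 57.54
Friis cascade:
  F = 1.489 + (1.125 − 1)/0.6714 + (1.667 − 1)/153.8 + (6.095 − 1)/3443 = 1.682
NF = 10 log₁₀(1.682) = 2.26 dB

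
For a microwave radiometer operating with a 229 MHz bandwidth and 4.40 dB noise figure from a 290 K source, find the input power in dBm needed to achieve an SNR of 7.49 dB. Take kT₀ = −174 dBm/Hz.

−78.5 dBm

Sensitivity = −174 + 10 log₁₀(B) + NF + SNR_min
= −174 + 83.6 + 4.40 + 7.49
= −78.51 dBm → −78.5 dBm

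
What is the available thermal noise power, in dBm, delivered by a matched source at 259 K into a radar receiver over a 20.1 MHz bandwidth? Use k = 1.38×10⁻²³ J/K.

−101.4 dBm

P_n = kTB = 1.38×10⁻²³ × 259 × 2.01×10⁷ = 7.18×10⁻¹⁴ W
In dBm: 10 log₁₀(7.18×10⁻¹⁴ / 10⁻³) = −101.4 dBm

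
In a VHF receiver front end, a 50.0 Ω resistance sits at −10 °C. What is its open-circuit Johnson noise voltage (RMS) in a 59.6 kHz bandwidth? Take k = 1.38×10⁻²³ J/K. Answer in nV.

T = −10 °C + 273.15 = 263.15 K
V_n = √(4kTRB)
4kTRB = 4 × 1.38×10⁻²³ × 263.15 × 5.00×10¹ × 5.96×10⁴ = 4.33×10⁻¹⁴ V²
V_n = √(4.33×10⁻¹⁴) = 2.08×10⁻⁷ V = 208 nV

208 nV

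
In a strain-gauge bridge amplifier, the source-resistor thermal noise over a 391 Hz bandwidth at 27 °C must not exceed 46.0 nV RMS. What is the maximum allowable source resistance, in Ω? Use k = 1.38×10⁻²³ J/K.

327 Ω

T = 27 °C + 273.15 = 300.15 K
Johnson–Nyquist: V_n = √(4kTRB) ⇒ R = V_n² / (4kTB)
4kTB = 4 × 1.38×10⁻²³ × 300.15 × 3.91×10² = 6.48×10⁻¹⁸
R = (4.60×10⁻⁸)² / 6.48×10⁻¹⁸ = 3.27×10² Ω = 327 Ω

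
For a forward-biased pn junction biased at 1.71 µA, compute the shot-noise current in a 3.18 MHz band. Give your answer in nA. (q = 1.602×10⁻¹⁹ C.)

I_n = √(2qI·B)
2qI·B = 2 × 1.602×10⁻¹⁹ × 1.71×10⁻⁶ × 3.18×10⁶ = 1.74×10⁻¹⁸ A²
I_n = √(1.74×10⁻¹⁸) = 1.32×10⁻⁹ A = 1.32 nA

1.32 nA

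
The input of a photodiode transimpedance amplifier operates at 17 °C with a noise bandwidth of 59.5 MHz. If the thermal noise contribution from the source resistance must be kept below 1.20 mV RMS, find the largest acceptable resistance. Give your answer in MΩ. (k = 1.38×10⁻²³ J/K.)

1.51 MΩ

T = 17 °C + 273.15 = 290.15 K
Johnson–Nyquist: V_n = √(4kTRB) ⇒ R = V_n² / (4kTB)
4kTB = 4 × 1.38×10⁻²³ × 290.15 × 5.95×10⁷ = 9.53×10⁻¹³
R = (1.20×10⁻³)² / 9.53×10⁻¹³ = 1.51×10⁶ Ω = 1.51 MΩ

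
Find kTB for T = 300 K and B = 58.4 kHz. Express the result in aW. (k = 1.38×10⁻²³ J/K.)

P_n = kTB = 1.38×10⁻²³ × 300 × 5.84×10⁴ = 2.42×10⁻¹⁶ W = 242 aW

242 aW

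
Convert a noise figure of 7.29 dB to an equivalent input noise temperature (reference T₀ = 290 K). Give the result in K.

F = 10^(7.29/10) = 5.35797
T_e = (F − 1)·T₀ = (5.35797 − 1) × 290 = 1264 K

1264 K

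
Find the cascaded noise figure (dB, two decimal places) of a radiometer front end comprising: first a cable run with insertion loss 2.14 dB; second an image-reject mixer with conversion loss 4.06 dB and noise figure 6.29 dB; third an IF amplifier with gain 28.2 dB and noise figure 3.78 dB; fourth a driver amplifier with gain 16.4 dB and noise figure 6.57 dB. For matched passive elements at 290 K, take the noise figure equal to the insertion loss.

Convert to linear (a loss of L dB is a gain of −L dB): F_i = 10^(NF_i/10), G_i = 10^(G_i,dB/10)
  Stage 1: F_1 = 10^(2.14/10) = 1.637, G_1 = 10^(−2.14/10) = 0.6109
  Stage 2: F_2 = 10^(6.29/10) = 4.256, G_2 = 10^(−4.06/10) = 0.3926
  Stage 3: F_3 = 10^(3.78/10) = 2.388, G_3 = 10^(28.2/10) = 660.7
  Stage 4: F_4 = 10^(6.57/10) = 4.539, G_4 = 10^(16.4/10) = 43.65
Friis cascade:
  F = 1.637 + (4.256 − 1)/0.6109 + (2.388 − 1)/0.2399 + (4.539 − 1)/158.5 = 12.77
NF = 10 log₁₀(12.77) = 11.06 dB

11.06 dB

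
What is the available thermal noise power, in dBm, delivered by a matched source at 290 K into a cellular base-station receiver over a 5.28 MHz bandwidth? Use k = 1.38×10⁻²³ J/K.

−106.8 dBm

P_n = kTB = 1.38×10⁻²³ × 290 × 5.28×10⁶ = 2.11×10⁻¹⁴ W
In dBm: 10 log₁₀(2.11×10⁻¹⁴ / 10⁻³) = −106.8 dBm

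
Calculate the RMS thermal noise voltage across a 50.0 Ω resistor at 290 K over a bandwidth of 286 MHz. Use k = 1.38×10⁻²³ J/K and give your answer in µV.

15.1 µV

V_n = √(4kTRB)
4kTRB = 4 × 1.38×10⁻²³ × 290 × 5.00×10¹ × 2.86×10⁸ = 2.29×10⁻¹⁰ V²
V_n = √(2.29×10⁻¹⁰) = 1.51×10⁻⁵ V = 15.1 µV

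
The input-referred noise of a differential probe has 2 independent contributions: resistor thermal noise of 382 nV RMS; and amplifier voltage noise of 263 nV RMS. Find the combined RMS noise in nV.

464 nV

Uncorrelated sources add in power (mean-square): V_tot = √(ΣV_i²)
V_tot = √[(3.82×10⁻⁷)² + (2.63×10⁻⁷)²] = 4.64×10⁻⁷ V = 464 nV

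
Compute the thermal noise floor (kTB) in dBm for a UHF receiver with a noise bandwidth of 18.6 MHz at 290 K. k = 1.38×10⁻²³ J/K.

P_n = kTB = 1.38×10⁻²³ × 290 × 1.86×10⁷ = 7.44×10⁻¹⁴ W
In dBm: 10 log₁₀(7.44×10⁻¹⁴ / 10⁻³) = −101.3 dBm

−101.3 dBm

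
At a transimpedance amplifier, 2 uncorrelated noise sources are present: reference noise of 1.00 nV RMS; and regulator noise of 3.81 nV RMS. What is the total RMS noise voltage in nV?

3.94 nV

Uncorrelated sources add in power (mean-square): V_tot = √(ΣV_i²)
V_tot = √[(1.00×10⁻⁹)² + (3.81×10⁻⁹)²] = 3.94×10⁻⁹ V = 3.94 nV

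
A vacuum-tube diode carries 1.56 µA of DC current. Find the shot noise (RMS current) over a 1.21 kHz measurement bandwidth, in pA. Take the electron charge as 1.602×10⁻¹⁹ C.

24.6 pA

I_n = √(2qI·B)
2qI·B = 2 × 1.602×10⁻¹⁹ × 1.56×10⁻⁶ × 1.21×10³ = 6.05×10⁻²² A²
I_n = √(6.05×10⁻²²) = 2.46×10⁻¹¹ A = 24.6 pA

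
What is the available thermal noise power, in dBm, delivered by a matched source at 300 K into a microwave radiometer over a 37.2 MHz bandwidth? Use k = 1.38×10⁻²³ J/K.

−98.1 dBm

P_n = kTB = 1.38×10⁻²³ × 300 × 3.72×10⁷ = 1.54×10⁻¹³ W
In dBm: 10 log₁₀(1.54×10⁻¹³ / 10⁻³) = −98.1 dBm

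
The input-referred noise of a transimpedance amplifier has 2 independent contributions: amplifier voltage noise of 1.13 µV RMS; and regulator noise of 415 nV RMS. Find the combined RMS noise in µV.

1.20 µV

Uncorrelated sources add in power (mean-square): V_tot = √(ΣV_i²)
V_tot = √[(1.13×10⁻⁶)² + (4.15×10⁻⁷)²] = 1.20×10⁻⁶ V = 1.20 µV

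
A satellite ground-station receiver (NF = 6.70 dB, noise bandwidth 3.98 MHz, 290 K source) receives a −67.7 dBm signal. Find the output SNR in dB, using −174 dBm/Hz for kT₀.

33.6 dB

Noise floor: N = −174 + 10 log₁₀(B) + NF
10 log₁₀(3.98×10⁶) = 66 dB
N = −174 + 66 + 6.70 = −101.30 dBm
SNR = P_sig − N = −67.7 − (−101.30) = 33.60 dB → 33.6 dB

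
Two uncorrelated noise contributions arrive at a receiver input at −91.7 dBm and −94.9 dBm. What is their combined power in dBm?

−90.0 dBm

Convert to linear, add, convert back:
P₁ = 6.76×10⁻¹³ W, P₂ = 3.24×10⁻¹³ W
P_tot = 1.00×10⁻¹² W → 10 log₁₀(P_tot / 10⁻³) = −90.0 dBm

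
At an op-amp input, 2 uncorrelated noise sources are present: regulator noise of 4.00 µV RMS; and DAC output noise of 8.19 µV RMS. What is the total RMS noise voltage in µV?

Uncorrelated sources add in power (mean-square): V_tot = √(ΣV_i²)
V_tot = √[(4.00×10⁻⁶)² + (8.19×10⁻⁶)²] = 9.11×10⁻⁶ V = 9.11 µV

9.11 µV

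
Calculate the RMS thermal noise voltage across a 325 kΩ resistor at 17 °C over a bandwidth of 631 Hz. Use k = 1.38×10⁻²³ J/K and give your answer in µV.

T = 17 °C + 273.15 = 290.15 K
V_n = √(4kTRB)
4kTRB = 4 × 1.38×10⁻²³ × 290.15 × 3.25×10⁵ × 6.31×10² = 3.28×10⁻¹² V²
V_n = √(3.28×10⁻¹²) = 1.81×10⁻⁶ V = 1.81 µV

1.81 µV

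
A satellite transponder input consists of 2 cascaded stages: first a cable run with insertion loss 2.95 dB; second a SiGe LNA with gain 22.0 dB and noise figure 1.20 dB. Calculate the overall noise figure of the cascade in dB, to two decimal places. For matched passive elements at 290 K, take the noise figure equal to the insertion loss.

Convert to linear (a loss of L dB is a gain of −L dB): F_i = 10^(NF_i/10), G_i = 10^(G_i,dB/10)
  Stage 1: F_1 = 10^(2.95/10) = 1.972, G_1 = 10^(−2.95/10) = 0.5070
  Stage 2: F_2 = 10^(1.20/10) = 1.318, G_2 = 10^(22.0/10) = 158.5
Friis cascade:
  F = 1.972 + (1.318 − 1)/0.5070 = 2.600
NF = 10 log₁₀(2.600) = 4.15 dB

4.15 dB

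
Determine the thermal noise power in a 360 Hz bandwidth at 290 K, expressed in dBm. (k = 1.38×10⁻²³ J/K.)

−148.4 dBm

P_n = kTB = 1.38×10⁻²³ × 290 × 3.60×10² = 1.44×10⁻¹⁸ W
In dBm: 10 log₁₀(1.44×10⁻¹⁸ / 10⁻³) = −148.4 dBm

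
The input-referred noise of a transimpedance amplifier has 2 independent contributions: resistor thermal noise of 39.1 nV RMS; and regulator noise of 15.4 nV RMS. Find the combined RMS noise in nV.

42.0 nV

Uncorrelated sources add in power (mean-square): V_tot = √(ΣV_i²)
V_tot = √[(3.91×10⁻⁸)² + (1.54×10⁻⁸)²] = 4.20×10⁻⁸ V = 42.0 nV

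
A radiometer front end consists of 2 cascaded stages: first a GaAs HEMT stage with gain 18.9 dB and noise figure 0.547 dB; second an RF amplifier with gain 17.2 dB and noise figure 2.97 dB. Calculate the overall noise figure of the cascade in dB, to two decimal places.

Convert to linear (a loss of L dB is a gain of −L dB): F_i = 10^(NF_i/10), G_i = 10^(G_i,dB/10)
  Stage 1: F_1 = 10^(0.547/10) = 1.134, G_1 = 10^(18.9/10) = 77.62
  Stage 2: F_2 = 10^(2.97/10) = 1.982, G_2 = 10^(17.2/10) = 52.48
Friis cascade:
  F = 1.134 + (1.982 − 1)/77.62 = 1.147
NF = 10 log₁₀(1.147) = 0.60 dB

0.60 dB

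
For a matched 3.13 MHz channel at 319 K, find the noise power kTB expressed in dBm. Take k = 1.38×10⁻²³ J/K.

−108.6 dBm

P_n = kTB = 1.38×10⁻²³ × 319 × 3.13×10⁶ = 1.38×10⁻¹⁴ W
In dBm: 10 log₁₀(1.38×10⁻¹⁴ / 10⁻³) = −108.6 dBm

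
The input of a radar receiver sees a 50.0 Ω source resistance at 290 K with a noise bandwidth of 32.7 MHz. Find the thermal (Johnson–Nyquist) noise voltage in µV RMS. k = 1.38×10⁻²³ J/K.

5.12 µV

V_n = √(4kTRB)
4kTRB = 4 × 1.38×10⁻²³ × 290 × 5.00×10¹ × 3.27×10⁷ = 2.62×10⁻¹¹ V²
V_n = √(2.62×10⁻¹¹) = 5.12×10⁻⁶ V = 5.12 µV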